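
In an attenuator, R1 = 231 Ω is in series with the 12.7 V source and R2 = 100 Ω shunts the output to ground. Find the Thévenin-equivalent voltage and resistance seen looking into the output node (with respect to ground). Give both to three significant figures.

V_th is the open-circuit tap voltage: 12.7 × 100/(231 + 100) = 3.84 V.
With the supply zeroed, R1 and R2 appear in parallel from the tap: R_th = R1‖R2 = (231 × 100)/331.0 = 69.8 Ω.

V_th = 3.84 V, R_th = 69.8 Ω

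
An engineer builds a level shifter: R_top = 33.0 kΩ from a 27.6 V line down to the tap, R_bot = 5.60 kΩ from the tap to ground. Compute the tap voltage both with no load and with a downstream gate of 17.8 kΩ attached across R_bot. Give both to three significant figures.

Unloaded: 4.00 V; loaded: 3.16 V

Open-circuit: V = 27.6 × 5.60/(33.0 + 5.60) = 4.00 V.
With the load, R_bot becomes R_bot‖R_L = 4.260 kΩ, so V = 27.6 × 4.260/37.26 = 3.16 V.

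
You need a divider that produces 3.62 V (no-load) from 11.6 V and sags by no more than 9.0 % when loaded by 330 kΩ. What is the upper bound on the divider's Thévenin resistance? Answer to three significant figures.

R_th ≤ 32.6 kΩ

Loading drop = R_th/(R_th + R_L) ≤ 0.0900, so R_th ≤ R_L · ε/(1−ε) = 330 kΩ × 0.0900/0.9100 = 32.6 kΩ.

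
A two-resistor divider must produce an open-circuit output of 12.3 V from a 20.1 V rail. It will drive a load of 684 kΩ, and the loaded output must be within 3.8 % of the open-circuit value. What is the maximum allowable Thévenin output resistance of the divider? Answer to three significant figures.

R_th ≤ 27.0 kΩ

Loading drop = R_th/(R_th + R_L) ≤ 0.0380, so R_th ≤ R_L · ε/(1−ε) = 684 kΩ × 0.0380/0.9620 = 27.0 kΩ.
(Any R1, R2 with R2/(R1+R2) = 0.612 and R1‖R2 ≤ 27.0 kΩ will meet the spec.)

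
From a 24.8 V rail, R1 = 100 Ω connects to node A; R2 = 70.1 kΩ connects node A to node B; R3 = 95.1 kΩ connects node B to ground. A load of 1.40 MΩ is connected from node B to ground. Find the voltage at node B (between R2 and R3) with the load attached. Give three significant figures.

At node B, R3 is in parallel with the load: R3‖R_L = 89050 Ω.
Below node A the resistance is R2 + (R3‖R_L) = 159200 Ω, so V_A = 24.8 × 159200/159300 = 24.78 V.
Then V_B = V_A × (R3‖R_L)/(R2 + R3‖R_L) = 24.78 × 89050/159200 = 13.9 V.

V ≈ 13.9 V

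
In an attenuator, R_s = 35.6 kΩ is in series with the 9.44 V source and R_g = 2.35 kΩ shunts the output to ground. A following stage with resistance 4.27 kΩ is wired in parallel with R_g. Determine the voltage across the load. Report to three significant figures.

The load sits in parallel with R_g: R_g‖R_L = (2.35 × 4.27) / (2.35 + 4.27) = 1.516 kΩ.
V_out = 9.44 × 1.516 / (35.6 + 1.516) = 9.44 × 1.516/37.12 = 0.386 V.

V_out ≈ 0.386 V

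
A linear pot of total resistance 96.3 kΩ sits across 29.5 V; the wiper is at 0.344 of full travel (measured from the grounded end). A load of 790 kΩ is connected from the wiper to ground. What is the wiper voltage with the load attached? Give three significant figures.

The wiper splits the pot into (1−α)R = 63.17 kΩ above and αR = 33.13 kΩ below.
Lower section ‖ load = 31.79 kΩ.
V_wiper = 29.5 × 31.79/(63.17 + 31.79) = 9.88 V.

V ≈ 9.88 V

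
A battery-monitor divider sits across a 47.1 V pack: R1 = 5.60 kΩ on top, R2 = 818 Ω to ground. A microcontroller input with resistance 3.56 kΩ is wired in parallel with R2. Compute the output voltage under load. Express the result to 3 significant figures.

The load sits in parallel with R2: R2‖R_L = (818 × 3560) / (818 + 3560) = 665.2 Ω.
V_out = 47.1 × 665.2 / (5600 + 665.2) = 47.1 × 665.2/6265 = 5.00 V.

V_out ≈ 5.00 V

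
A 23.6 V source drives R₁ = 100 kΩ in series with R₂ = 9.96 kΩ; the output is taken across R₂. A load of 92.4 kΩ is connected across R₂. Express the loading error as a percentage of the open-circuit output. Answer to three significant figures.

The divider's output (Thévenin) resistance is R₁‖R₂ = 9.058 kΩ.
Fractional drop under load = R_th/(R_th + R_L) = 9.058 / (9.058 + 92.4) = 0.08928.
So the output falls by 8.93 %.

8.93 %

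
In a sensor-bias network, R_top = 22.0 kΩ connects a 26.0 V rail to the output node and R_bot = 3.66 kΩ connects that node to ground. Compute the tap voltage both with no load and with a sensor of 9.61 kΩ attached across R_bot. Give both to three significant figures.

Open-circuit: V = 26.0 × 3.66/(22.0 + 3.66) = 3.71 V.
With the load, R_bot becomes R_bot‖R_L = 2.651 kΩ, so V = 26.0 × 2.651/24.65 = 2.80 V.

Unloaded: 3.71 V; loaded: 2.80 V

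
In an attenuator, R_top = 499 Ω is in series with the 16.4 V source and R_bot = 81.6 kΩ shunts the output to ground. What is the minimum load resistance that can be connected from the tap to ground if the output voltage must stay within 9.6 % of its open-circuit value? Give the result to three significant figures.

R_L(min) ≈ 4.67 kΩ

Output resistance R_th = R_top‖R_bot = (499 × 81600)/82100 = 496.0 Ω.
The fractional drop is R_th/(R_th + R_L); requiring this ≤ 0.0960 gives R_L ≥ R_th(1/0.0960 − 1) = 496.0 × 9.417 = 4.67 kΩ.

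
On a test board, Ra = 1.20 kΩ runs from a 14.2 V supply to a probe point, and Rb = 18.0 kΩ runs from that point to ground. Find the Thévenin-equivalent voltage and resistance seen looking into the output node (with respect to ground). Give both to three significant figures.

V_th = 13.3 V, R_th = 1.12 kΩ

V_th is the open-circuit tap voltage: 14.2 × 18.0/(1.20 + 18.0) = 13.3 V.
With the supply zeroed, Ra and Rb appear in parallel from the tap: R_th = Ra‖Rb = (1.20 × 18.0)/19.20 = 1.12 kΩ.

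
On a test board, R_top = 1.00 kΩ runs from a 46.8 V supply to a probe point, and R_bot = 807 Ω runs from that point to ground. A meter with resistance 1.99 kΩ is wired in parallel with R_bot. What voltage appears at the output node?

V_out ≈ 17.1 V

The load sits in parallel with R_bot: R_bot‖R_L = (807 × 1990) / (807 + 1990) = 574.2 Ω.
V_out = 46.8 × 574.2 / (1000 + 574.2) = 46.8 × 574.2/1574 = 17.1 V.
(Unloaded it would have been 20.9 V.)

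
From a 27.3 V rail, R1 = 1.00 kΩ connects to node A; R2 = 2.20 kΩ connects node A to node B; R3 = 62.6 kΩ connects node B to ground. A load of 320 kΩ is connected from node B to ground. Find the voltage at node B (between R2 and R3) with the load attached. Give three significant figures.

At node B, R3 is in parallel with the load: R3‖R_L = 52.36 kΩ.
Below node A the resistance is R2 + (R3‖R_L) = 54.56 kΩ, so V_A = 27.3 × 54.56/55.56 = 26.81 V.
Then V_B = V_A × (R3‖R_L)/(R2 + R3‖R_L) = 26.81 × 52.36/54.56 = 25.7 V.

V ≈ 25.7 V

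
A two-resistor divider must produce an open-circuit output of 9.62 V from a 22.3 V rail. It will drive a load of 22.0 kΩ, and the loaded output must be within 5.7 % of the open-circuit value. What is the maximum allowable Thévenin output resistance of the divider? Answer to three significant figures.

Loading drop = R_th/(R_th + R_L) ≤ 0.0570, so R_th ≤ R_L · ε/(1−ε) = 22.0 kΩ × 0.0570/0.9430 = 1.33 kΩ.
(Any R1, R2 with R2/(R1+R2) = 0.431 and R1‖R2 ≤ 1.33 kΩ will meet the spec.)

R_th ≤ 1.33 kΩ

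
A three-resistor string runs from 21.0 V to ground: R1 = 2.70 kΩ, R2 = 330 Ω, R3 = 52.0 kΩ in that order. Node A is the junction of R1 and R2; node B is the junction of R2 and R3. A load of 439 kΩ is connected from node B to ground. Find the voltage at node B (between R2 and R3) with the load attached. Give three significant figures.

At node B, R3 is in parallel with the load: R3‖R_L = 46490 Ω.
Below node A the resistance is R2 + (R3‖R_L) = 46820 Ω, so V_A = 21.0 × 46820/49520 = 19.86 V.
Then V_B = V_A × (R3‖R_L)/(R2 + R3‖R_L) = 19.86 × 46490/46820 = 19.7 V.

V ≈ 19.7 V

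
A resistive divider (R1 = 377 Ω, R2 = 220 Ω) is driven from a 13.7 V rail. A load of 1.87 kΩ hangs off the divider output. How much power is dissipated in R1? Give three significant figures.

Total resistance from the source is R1 + (R2‖R_L) = 573.8 Ω, so I = 13.7/573.8 Ω = 23.87 mA.
P = I²·R1 = (23.87 mA)² × 377 Ω = 215 mW.

P ≈ 215 mW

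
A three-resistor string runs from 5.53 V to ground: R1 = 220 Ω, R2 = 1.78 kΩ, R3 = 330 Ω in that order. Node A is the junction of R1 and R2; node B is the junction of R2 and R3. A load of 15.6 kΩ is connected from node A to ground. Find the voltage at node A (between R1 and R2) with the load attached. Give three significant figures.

Below node A the series string R2+R3 = 2110 Ω sits in parallel with the 15600 Ω load: 1859 Ω.
V_A = 5.53 × 1859/(220 + 1859) = 4.94 V.

V ≈ 4.94 V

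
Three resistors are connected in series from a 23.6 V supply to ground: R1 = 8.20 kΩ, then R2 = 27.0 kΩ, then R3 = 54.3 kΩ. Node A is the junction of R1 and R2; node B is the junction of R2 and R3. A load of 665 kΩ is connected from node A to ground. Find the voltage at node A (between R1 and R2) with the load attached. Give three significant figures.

Below node A the series string R2+R3 = 81.30 kΩ sits in parallel with the 665 kΩ load: 72.44 kΩ.
V_A = 23.6 × 72.44/(8.20 + 72.44) = 21.2 V.

V ≈ 21.2 V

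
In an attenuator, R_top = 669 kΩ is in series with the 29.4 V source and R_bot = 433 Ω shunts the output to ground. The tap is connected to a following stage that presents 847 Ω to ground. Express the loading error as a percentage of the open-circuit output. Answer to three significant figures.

The divider's output (Thévenin) resistance is R_top‖R_bot = 432.7 Ω.
Fractional drop under load = R_th/(R_th + R_L) = 432.7 / (432.7 + 847) = 0.3381.
So the output falls by 33.8 %.

33.8 %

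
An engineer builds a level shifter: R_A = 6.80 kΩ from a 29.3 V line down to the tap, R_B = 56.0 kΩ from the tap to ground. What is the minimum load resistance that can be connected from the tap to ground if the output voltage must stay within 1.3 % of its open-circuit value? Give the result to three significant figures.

R_L(min) ≈ 460 kΩ

Output resistance R_th = R_A‖R_B = (6.80 × 56.0)/62.80 = 6.064 kΩ.
The fractional drop is R_th/(R_th + R_L); requiring this ≤ 0.0130 gives R_L ≥ R_th(1/0.0130 − 1) = 6.064 × 75.92 = 460 kΩ.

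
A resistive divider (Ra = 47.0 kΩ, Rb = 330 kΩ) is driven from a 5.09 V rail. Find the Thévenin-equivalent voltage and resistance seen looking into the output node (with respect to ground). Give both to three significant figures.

V_th is the open-circuit tap voltage: 5.09 × 330/(47.0 + 330) = 4.46 V.
With the supply zeroed, Ra and Rb appear in parallel from the tap: R_th = Ra‖Rb = (47.0 × 330)/377.0 = 41.1 kΩ.

V_th = 4.46 V, R_th = 41.1 kΩ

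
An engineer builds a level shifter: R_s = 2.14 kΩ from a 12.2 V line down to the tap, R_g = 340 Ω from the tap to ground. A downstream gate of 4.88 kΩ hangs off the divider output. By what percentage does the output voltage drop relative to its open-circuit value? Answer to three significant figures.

The divider's output (Thévenin) resistance is R_s‖R_g = 293.4 Ω.
Fractional drop under load = R_th/(R_th + R_L) = 293.4 / (293.4 + 4880) = 0.05671.
So the output falls by 5.67 %.

5.67 %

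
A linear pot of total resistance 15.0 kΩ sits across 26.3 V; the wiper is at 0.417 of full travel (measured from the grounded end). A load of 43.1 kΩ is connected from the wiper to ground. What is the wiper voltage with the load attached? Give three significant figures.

V ≈ 10.1 V

The wiper splits the pot into (1−α)R = 8.745 kΩ above and αR = 6.255 kΩ below.
Lower section ‖ load = 5.462 kΩ.
V_wiper = 26.3 × 5.462/(8.745 + 5.462) = 10.1 V.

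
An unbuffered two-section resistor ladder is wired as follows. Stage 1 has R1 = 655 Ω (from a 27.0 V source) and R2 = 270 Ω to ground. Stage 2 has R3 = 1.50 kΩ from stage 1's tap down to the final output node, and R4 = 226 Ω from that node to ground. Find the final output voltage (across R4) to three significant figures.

Stage 2 presents R3+R4 = 1726 Ω as a load on stage 1's tap.
Stage 1's lower leg becomes R2‖(R3+R4) = 233.5 Ω, so V_mid = 27.0 × 233.5/888.5 = 7.095 V.
Stage 2 is itself unloaded: V_out = V_mid × R4/(R3+R4) = 7.095 × 226/1726 = 0.929 V.

V_out ≈ 0.929 V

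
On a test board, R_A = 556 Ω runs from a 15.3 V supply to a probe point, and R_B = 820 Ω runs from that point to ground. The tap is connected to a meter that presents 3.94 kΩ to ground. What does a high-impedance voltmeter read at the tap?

V_out ≈ 8.41 V

The load sits in parallel with R_B: R_B‖R_L = (820 × 3940) / (820 + 3940) = 678.7 Ω.
V_out = 15.3 × 678.7 / (556 + 678.7) = 15.3 × 678.7/1235 = 8.41 V.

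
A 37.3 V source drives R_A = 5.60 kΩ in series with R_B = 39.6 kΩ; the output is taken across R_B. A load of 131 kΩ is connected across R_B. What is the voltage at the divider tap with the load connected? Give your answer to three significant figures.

The load sits in parallel with R_B: R_B‖R_L = (39.6 × 131) / (39.6 + 131) = 30.41 kΩ.
V_out = 37.3 × 30.41 / (5.60 + 30.41) = 37.3 × 30.41/36.01 = 31.5 V.

V_out ≈ 31.5 V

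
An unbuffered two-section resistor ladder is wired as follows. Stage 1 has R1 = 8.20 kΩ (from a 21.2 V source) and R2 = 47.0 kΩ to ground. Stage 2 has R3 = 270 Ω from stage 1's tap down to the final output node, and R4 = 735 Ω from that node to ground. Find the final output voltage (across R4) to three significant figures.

V_out ≈ 1.66 V

Stage 2 presents R3+R4 = 1005 Ω as a load on stage 1's tap.
Stage 1's lower leg becomes R2‖(R3+R4) = 984.0 Ω, so V_mid = 21.2 × 984.0/9184 = 2.271 V.
Stage 2 is itself unloaded: V_out = V_mid × R4/(R3+R4) = 2.271 × 735/1005 = 1.66 V.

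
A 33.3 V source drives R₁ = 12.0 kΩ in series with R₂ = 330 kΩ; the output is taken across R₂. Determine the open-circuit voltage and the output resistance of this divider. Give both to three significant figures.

V_th = 32.1 V, R_th = 11.6 kΩ

V_th is the open-circuit tap voltage: 33.3 × 330/(12.0 + 330) = 32.1 V.
With the supply zeroed, R₁ and R₂ appear in parallel from the tap: R_th = R₁‖R₂ = (12.0 × 330)/342.0 = 11.6 kΩ.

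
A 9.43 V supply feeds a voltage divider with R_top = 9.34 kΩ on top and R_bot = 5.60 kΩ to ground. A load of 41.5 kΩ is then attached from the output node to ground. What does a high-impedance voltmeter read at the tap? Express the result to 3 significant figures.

The load sits in parallel with R_bot: R_bot‖R_L = (5.60 × 41.5) / (5.60 + 41.5) = 4.934 kΩ.
V_out = 9.43 × 4.934 / (9.34 + 4.934) = 9.43 × 4.934/14.27 = 3.26 V.

V_out ≈ 3.26 V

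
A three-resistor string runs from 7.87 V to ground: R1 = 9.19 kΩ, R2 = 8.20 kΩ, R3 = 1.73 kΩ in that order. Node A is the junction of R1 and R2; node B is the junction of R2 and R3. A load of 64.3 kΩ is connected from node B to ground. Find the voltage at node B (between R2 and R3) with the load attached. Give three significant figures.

At node B, R3 is in parallel with the load: R3‖R_L = 1.685 kΩ.
Below node A the resistance is R2 + (R3‖R_L) = 9.885 kΩ, so V_A = 7.87 × 9.885/19.07 = 4.078 V.
Then V_B = V_A × (R3‖R_L)/(R2 + R3‖R_L) = 4.078 × 1.685/9.885 = 0.695 V.

V ≈ 0.695 V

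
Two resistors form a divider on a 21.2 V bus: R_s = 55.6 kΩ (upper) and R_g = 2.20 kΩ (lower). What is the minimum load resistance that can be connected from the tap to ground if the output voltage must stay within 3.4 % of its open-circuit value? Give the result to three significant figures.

R_L(min) ≈ 60.1 kΩ

Output resistance R_th = R_s‖R_g = (55.6 × 2.20)/57.80 = 2.116 kΩ.
The fractional drop is R_th/(R_th + R_L); requiring this ≤ 0.0340 gives R_L ≥ R_th(1/0.0340 − 1) = 2.116 × 28.41 = 60.1 kΩ.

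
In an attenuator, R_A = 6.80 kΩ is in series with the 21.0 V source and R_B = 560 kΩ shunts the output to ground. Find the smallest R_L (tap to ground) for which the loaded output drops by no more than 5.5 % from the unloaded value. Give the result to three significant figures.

R_L(min) ≈ 115 kΩ

Output resistance R_th = R_A‖R_B = (6.80 × 560)/566.8 = 6.718 kΩ.
The fractional drop is R_th/(R_th + R_L); requiring this ≤ 0.0550 gives R_L ≥ R_th(1/0.0550 − 1) = 6.718 × 17.18 = 115 kΩ.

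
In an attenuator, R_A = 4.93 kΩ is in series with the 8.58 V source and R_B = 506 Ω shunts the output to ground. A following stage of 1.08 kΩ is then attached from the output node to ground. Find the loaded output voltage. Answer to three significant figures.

V_out ≈ 0.560 V

The load sits in parallel with R_B: R_B‖R_L = (506 × 1080) / (506 + 1080) = 344.6 Ω.
V_out = 8.58 × 344.6 / (4930 + 344.6) = 8.58 × 344.6/5275 = 0.560 V.
(Unloaded it would have been 0.799 V.)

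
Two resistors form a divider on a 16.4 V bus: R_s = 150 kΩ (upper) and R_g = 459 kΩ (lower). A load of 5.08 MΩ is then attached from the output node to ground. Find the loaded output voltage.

The load sits in parallel with R_g: R_g‖R_L = (459 × 5080) / (459 + 5080) = 421.0 kΩ.
V_out = 16.4 × 421.0 / (150 + 421.0) = 16.4 × 421.0/571.0 = 12.1 V.
(Unloaded it would have been 12.4 V.)

V_out ≈ 12.1 V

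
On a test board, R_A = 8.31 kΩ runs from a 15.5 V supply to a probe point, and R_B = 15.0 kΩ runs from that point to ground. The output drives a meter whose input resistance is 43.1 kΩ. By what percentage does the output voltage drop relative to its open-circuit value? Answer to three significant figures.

11.0 %

Unloaded V = 15.5 × 15.0/23.31 = 9.9743 V.
Loaded: R_B‖R_L = 11.13 kΩ, giving V = 15.5 × 11.13/19.44 = 8.8733 V.
Drop = (9.9743 − 8.8733) / 9.9743 = 11.0 %.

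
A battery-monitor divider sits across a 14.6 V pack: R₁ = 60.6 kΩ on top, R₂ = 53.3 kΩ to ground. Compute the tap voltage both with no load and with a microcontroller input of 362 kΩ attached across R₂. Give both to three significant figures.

Unloaded: 6.83 V; loaded: 6.34 V

Open-circuit: V = 14.6 × 53.3/(60.6 + 53.3) = 6.83 V.
With the load, R₂ becomes R₂‖R_L = 46.46 kΩ, so V = 14.6 × 46.46/107.1 = 6.34 V.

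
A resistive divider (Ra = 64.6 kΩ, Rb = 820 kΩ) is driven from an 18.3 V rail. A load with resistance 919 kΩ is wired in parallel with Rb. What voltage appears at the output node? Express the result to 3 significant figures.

V_out ≈ 15.9 V

The load sits in parallel with Rb: Rb‖R_L = (820 × 919) / (820 + 919) = 433.3 kΩ.
V_out = 18.3 × 433.3 / (64.6 + 433.3) = 18.3 × 433.3/497.9 = 15.9 V.
(Unloaded it would have been 17.0 V.)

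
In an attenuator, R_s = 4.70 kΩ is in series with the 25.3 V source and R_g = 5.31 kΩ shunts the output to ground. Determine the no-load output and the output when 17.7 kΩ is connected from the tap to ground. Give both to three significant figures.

Unloaded: 13.4 V; loaded: 11.8 V

Open-circuit: V = 25.3 × 5.31/(4.70 + 5.31) = 13.4 V.
With the load, R_g becomes R_g‖R_L = 4.085 kΩ, so V = 25.3 × 4.085/8.785 = 11.8 V.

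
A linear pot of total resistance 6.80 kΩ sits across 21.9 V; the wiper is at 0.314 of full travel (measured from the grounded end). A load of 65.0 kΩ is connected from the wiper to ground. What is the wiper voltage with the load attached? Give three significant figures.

V ≈ 6.73 V

The wiper splits the pot into (1−α)R = 4.665 kΩ above and αR = 2.135 kΩ below.
Lower section ‖ load = 2.067 kΩ.
V_wiper = 21.9 × 2.067/(4.665 + 2.067) = 6.73 V.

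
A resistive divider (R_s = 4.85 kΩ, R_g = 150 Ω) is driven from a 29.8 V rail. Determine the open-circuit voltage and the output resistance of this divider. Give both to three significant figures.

V_th = 0.894 V, R_th = 146 Ω

V_th is the open-circuit tap voltage: 29.8 × 150/(4850 + 150) = 0.894 V.
With the supply zeroed, R_s and R_g appear in parallel from the tap: R_th = R_s‖R_g = (4850 × 150)/5000 = 146 Ω.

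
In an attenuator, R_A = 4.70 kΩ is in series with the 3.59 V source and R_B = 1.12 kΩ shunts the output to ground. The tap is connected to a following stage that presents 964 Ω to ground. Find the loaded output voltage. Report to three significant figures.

V_out ≈ 0.356 V

The load sits in parallel with R_B: R_B‖R_L = (1120 × 964) / (1120 + 964) = 518.1 Ω.
V_out = 3.59 × 518.1 / (4700 + 518.1) = 3.59 × 518.1/5218 = 0.356 V.
(Unloaded it would have been 0.691 V.)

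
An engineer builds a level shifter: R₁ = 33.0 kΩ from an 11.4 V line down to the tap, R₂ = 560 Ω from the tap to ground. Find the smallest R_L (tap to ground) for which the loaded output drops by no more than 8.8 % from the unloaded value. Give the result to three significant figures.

Output resistance R_th = R₁‖R₂ = (33000 × 560)/33560 = 550.7 Ω.
The fractional drop is R_th/(R_th + R_L); requiring this ≤ 0.0880 gives R_L ≥ R_th(1/0.0880 − 1) = 550.7 × 10.36 = 5.71 kΩ.

R_L(min) ≈ 5.71 kΩ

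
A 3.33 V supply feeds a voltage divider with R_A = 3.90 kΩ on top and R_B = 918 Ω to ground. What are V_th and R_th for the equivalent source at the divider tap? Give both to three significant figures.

V_th is the open-circuit tap voltage: 3.33 × 918/(3900 + 918) = 0.634 V.
With the supply zeroed, R_A and R_B appear in parallel from the tap: R_th = R_A‖R_B = (3900 × 918)/4818 = 743 Ω.

V_th = 0.634 V, R_th = 743 Ω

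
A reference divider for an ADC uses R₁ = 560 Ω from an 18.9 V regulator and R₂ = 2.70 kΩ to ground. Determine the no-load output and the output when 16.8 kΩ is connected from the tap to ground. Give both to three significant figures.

Unloaded: 15.7 V; loaded: 15.2 V

Open-circuit: V = 18.9 × 2700/(560 + 2700) = 15.7 V.
With the load, R₂ becomes R₂‖R_L = 2326 Ω, so V = 18.9 × 2326/2886 = 15.2 V.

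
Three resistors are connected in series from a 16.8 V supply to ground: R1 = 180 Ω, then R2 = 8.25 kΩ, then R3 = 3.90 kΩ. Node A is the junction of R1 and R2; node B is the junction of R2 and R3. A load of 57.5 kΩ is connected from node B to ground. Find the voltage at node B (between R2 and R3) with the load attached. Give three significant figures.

At node B, R3 is in parallel with the load: R3‖R_L = 3652 Ω.
Below node A the resistance is R2 + (R3‖R_L) = 11900 Ω, so V_A = 16.8 × 11900/12080 = 16.55 V.
Then V_B = V_A × (R3‖R_L)/(R2 + R3‖R_L) = 16.55 × 3652/11900 = 5.08 V.

V ≈ 5.08 V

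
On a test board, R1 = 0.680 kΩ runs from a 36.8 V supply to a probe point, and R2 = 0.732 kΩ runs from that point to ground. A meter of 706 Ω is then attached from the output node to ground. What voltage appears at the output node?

The load sits in parallel with R2: R2‖R_L = (732 × 706) / (732 + 706) = 359.4 Ω.
V_out = 36.8 × 359.4 / (680 + 359.4) = 36.8 × 359.4/1039 = 12.7 V.

V_out ≈ 12.7 V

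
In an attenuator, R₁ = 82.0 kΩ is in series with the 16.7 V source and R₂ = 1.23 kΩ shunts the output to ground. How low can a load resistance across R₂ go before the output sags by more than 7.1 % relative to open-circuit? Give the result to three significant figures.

Output resistance R_th = R₁‖R₂ = (82.0 × 1.23)/83.23 = 1.212 kΩ.
The fractional drop is R_th/(R_th + R_L); requiring this ≤ 0.0710 gives R_L ≥ R_th(1/0.0710 − 1) = 1.212 × 13.08 = 15.9 kΩ.

R_L(min) ≈ 15.9 kΩ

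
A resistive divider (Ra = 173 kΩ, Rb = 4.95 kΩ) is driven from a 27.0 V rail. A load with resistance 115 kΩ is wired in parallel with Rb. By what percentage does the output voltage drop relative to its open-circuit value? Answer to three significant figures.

The divider's output (Thévenin) resistance is Ra‖Rb = 4.812 kΩ.
Fractional drop under load = R_th/(R_th + R_L) = 4.812 / (4.812 + 115) = 0.04017.
So the output falls by 4.02 %.

4.02 %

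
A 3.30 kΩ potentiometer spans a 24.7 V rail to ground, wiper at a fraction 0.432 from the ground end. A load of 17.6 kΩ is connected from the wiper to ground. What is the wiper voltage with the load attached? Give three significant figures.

V ≈ 10.2 V

The wiper splits the pot into (1−α)R = 1.874 kΩ above and αR = 1.426 kΩ below.
Lower section ‖ load = 1.319 kΩ.
V_wiper = 24.7 × 1.319/(1.874 + 1.319) = 10.2 V.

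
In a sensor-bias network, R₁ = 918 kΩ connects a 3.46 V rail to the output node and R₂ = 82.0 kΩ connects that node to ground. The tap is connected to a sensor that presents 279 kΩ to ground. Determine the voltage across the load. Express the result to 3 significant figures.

The load sits in parallel with R₂: R₂‖R_L = (82.0 × 279) / (82.0 + 279) = 63.37 kΩ.
V_out = 3.46 × 63.37 / (918 + 63.37) = 3.46 × 63.37/981.4 = 0.223 V.

V_out ≈ 0.223 V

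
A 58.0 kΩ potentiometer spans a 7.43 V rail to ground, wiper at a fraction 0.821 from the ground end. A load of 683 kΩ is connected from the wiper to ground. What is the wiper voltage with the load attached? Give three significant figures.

The wiper splits the pot into (1−α)R = 10.38 kΩ above and αR = 47.62 kΩ below.
Lower section ‖ load = 44.51 kΩ.
V_wiper = 7.43 × 44.51/(10.38 + 44.51) = 6.02 V.

V ≈ 6.02 V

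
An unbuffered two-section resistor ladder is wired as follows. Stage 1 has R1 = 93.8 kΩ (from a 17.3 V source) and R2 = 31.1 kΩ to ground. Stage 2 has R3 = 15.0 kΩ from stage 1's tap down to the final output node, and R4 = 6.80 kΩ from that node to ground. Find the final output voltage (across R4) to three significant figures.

Stage 2 presents R3+R4 = 21.80 kΩ as a load on stage 1's tap.
Stage 1's lower leg becomes R2‖(R3+R4) = 12.82 kΩ, so V_mid = 17.3 × 12.82/106.6 = 2.080 V.
Stage 2 is itself unloaded: V_out = V_mid × R4/(R3+R4) = 2.080 × 6.80/21.80 = 0.649 V.

V_out ≈ 0.649 V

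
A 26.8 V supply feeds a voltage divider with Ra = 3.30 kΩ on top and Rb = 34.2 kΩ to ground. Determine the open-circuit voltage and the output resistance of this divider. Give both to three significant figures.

V_th = 24.4 V, R_th = 3.01 kΩ

V_th is the open-circuit tap voltage: 26.8 × 34.2/(3.30 + 34.2) = 24.4 V.
With the supply zeroed, Ra and Rb appear in parallel from the tap: R_th = Ra‖Rb = (3.30 × 34.2)/37.50 = 3.01 kΩ.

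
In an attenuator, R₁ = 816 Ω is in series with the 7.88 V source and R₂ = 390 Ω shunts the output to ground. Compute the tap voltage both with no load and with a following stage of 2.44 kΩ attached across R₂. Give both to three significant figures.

Unloaded: 2.55 V; loaded: 2.30 V

Open-circuit: V = 7.88 × 390/(816 + 390) = 2.55 V.
With the load, R₂ becomes R₂‖R_L = 336.3 Ω, so V = 7.88 × 336.3/1152 = 2.30 V.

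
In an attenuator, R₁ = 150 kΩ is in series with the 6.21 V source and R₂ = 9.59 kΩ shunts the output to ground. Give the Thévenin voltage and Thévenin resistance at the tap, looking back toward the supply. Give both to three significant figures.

V_th is the open-circuit tap voltage: 6.21 × 9.59/(150 + 9.59) = 0.373 V.
With the supply zeroed, R₁ and R₂ appear in parallel from the tap: R_th = R₁‖R₂ = (150 × 9.59)/159.6 = 9.01 kΩ.

V_th = 0.373 V, R_th = 9.01 kΩ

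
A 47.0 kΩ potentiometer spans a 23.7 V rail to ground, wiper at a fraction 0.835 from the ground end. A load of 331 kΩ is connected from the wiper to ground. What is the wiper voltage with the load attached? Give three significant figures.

The wiper splits the pot into (1−α)R = 7.755 kΩ above and αR = 39.24 kΩ below.
Lower section ‖ load = 35.09 kΩ.
V_wiper = 23.7 × 35.09/(7.755 + 35.09) = 19.4 V.

V ≈ 19.4 V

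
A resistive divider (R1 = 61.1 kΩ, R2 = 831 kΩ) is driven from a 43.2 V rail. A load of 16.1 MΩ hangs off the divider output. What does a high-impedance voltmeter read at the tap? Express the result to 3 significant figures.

V_out ≈ 40.1 V

The load sits in parallel with R2: R2‖R_L = (831 × 16100) / (831 + 16100) = 790.2 kΩ.
V_out = 43.2 × 790.2 / (61.1 + 790.2) = 43.2 × 790.2/851.3 = 40.1 V.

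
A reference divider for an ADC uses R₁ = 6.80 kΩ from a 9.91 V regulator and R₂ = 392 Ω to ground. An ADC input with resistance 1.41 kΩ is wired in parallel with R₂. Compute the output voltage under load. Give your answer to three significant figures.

The load sits in parallel with R₂: R₂‖R_L = (392 × 1410) / (392 + 1410) = 306.7 Ω.
V_out = 9.91 × 306.7 / (6800 + 306.7) = 9.91 × 306.7/7107 = 0.428 V.
(Unloaded it would have been 0.540 V.)

V_out ≈ 0.428 V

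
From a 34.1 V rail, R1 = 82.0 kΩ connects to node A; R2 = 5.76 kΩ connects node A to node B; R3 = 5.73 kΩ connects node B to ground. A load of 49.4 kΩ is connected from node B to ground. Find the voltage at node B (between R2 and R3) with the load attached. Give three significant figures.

At node B, R3 is in parallel with the load: R3‖R_L = 5.134 kΩ.
Below node A the resistance is R2 + (R3‖R_L) = 10.89 kΩ, so V_A = 34.1 × 10.89/92.89 = 3.999 V.
Then V_B = V_A × (R3‖R_L)/(R2 + R3‖R_L) = 3.999 × 5.134/10.89 = 1.88 V.

V ≈ 1.88 V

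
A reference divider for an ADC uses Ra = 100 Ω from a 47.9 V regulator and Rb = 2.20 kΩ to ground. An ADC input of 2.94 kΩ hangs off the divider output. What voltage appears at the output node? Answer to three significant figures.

The load sits in parallel with Rb: Rb‖R_L = (2200 × 2940) / (2200 + 2940) = 1258 Ω.
V_out = 47.9 × 1258 / (100 + 1258) = 47.9 × 1258/1358 = 44.4 V.

V_out ≈ 44.4 V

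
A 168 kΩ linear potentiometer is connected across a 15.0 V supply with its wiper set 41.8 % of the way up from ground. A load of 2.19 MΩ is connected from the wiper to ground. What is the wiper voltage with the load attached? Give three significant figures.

The wiper splits the pot into (1−α)R = 97.78 kΩ above and αR = 70.22 kΩ below.
Lower section ‖ load = 68.04 kΩ.
V_wiper = 15.0 × 68.04/(97.78 + 68.04) = 6.16 V.

V ≈ 6.16 V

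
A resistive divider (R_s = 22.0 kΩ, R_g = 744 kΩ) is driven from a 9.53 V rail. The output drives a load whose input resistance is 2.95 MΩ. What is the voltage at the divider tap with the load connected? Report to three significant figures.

V_out ≈ 9.19 V

The load sits in parallel with R_g: R_g‖R_L = (744 × 2950) / (744 + 2950) = 594.2 kΩ.
V_out = 9.53 × 594.2 / (22.0 + 594.2) = 9.53 × 594.2/616.2 = 9.19 V.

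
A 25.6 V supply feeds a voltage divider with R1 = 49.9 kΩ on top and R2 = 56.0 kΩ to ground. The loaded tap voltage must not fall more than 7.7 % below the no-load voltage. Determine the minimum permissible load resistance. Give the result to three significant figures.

Output resistance R_th = R1‖R2 = (49.9 × 56.0)/105.9 = 26.39 kΩ.
The fractional drop is R_th/(R_th + R_L); requiring this ≤ 0.0770 gives R_L ≥ R_th(1/0.0770 − 1) = 26.39 × 11.99 = 316 kΩ.

R_L(min) ≈ 316 kΩ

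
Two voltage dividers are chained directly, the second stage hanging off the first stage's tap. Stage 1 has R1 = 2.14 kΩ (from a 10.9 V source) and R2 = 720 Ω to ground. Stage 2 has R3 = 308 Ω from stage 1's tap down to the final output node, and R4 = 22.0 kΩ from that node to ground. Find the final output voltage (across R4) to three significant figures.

V_out ≈ 2.64 V

Stage 2 presents R3+R4 = 22310 Ω as a load on stage 1's tap.
Stage 1's lower leg becomes R2‖(R3+R4) = 697.5 Ω, so V_mid = 10.9 × 697.5/2837 = 2.679 V.
Stage 2 is itself unloaded: V_out = V_mid × R4/(R3+R4) = 2.679 × 22000/22310 = 2.64 V.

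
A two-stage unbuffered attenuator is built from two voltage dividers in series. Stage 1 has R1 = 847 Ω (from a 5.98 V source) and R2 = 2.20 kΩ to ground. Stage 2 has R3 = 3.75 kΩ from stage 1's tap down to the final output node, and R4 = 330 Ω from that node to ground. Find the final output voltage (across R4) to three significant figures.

Stage 2 presents R3+R4 = 4080 Ω as a load on stage 1's tap.
Stage 1's lower leg becomes R2‖(R3+R4) = 1429 Ω, so V_mid = 5.98 × 1429/2276 = 3.755 V.
Stage 2 is itself unloaded: V_out = V_mid × R4/(R3+R4) = 3.755 × 330/4080 = 0.304 V.

V_out ≈ 0.304 V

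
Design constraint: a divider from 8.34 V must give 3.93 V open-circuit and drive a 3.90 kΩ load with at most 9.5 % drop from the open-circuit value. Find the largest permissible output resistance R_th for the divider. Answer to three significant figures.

R_th ≤ 409 Ω

Loading drop = R_th/(R_th + R_L) ≤ 0.0950, so R_th ≤ R_L · ε/(1−ε) = 3.90 kΩ × 0.0950/0.9050 = 409 Ω.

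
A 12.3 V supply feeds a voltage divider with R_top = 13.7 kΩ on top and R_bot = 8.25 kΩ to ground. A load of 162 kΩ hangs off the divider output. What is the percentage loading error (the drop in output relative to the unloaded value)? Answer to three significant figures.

3.08 %

The divider's output (Thévenin) resistance is R_top‖R_bot = 5.149 kΩ.
Fractional drop under load = R_th/(R_th + R_L) = 5.149 / (5.149 + 162) = 0.03081.
So the output falls by 3.08 %.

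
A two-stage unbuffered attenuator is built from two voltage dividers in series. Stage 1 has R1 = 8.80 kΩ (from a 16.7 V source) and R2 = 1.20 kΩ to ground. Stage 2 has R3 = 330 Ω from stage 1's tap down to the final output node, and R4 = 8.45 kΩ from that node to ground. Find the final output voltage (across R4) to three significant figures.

V_out ≈ 1.72 V

Stage 2 presents R3+R4 = 8780 Ω as a load on stage 1's tap.
Stage 1's lower leg becomes R2‖(R3+R4) = 1056 Ω, so V_mid = 16.7 × 1056/9856 = 1.789 V.
Stage 2 is itself unloaded: V_out = V_mid × R4/(R3+R4) = 1.789 × 8450/8780 = 1.72 V.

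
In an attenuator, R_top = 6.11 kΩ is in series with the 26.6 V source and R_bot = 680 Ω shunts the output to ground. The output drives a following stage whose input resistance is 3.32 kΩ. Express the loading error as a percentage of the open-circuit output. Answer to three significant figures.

15.6 %

The divider's output (Thévenin) resistance is R_top‖R_bot = 611.9 Ω.
Fractional drop under load = R_th/(R_th + R_L) = 611.9 / (611.9 + 3320) = 0.1556.
So the output falls by 15.6 %.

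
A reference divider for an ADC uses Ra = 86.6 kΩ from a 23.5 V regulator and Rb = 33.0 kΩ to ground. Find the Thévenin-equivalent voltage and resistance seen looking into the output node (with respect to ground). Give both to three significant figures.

V_th is the open-circuit tap voltage: 23.5 × 33.0/(86.6 + 33.0) = 6.48 V.
With the supply zeroed, Ra and Rb appear in parallel from the tap: R_th = Ra‖Rb = (86.6 × 33.0)/119.6 = 23.9 kΩ.

V_th = 6.48 V, R_th = 23.9 kΩ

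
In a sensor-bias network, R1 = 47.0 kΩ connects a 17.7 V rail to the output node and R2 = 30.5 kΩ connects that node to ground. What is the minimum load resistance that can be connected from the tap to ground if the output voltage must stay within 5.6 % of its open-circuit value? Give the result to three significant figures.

Output resistance R_th = R1‖R2 = (47.0 × 30.5)/77.50 = 18.50 kΩ.
The fractional drop is R_th/(R_th + R_L); requiring this ≤ 0.0560 gives R_L ≥ R_th(1/0.0560 − 1) = 18.50 × 16.86 = 312 kΩ.

R_L(min) ≈ 312 kΩ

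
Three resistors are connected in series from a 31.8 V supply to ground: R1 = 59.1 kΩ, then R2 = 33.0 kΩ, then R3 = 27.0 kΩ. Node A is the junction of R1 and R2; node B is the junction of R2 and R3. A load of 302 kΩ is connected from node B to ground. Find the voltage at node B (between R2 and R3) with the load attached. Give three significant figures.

V ≈ 6.74 V

At node B, R3 is in parallel with the load: R3‖R_L = 24.78 kΩ.
Below node A the resistance is R2 + (R3‖R_L) = 57.78 kΩ, so V_A = 31.8 × 57.78/116.9 = 15.72 V.
Then V_B = V_A × (R3‖R_L)/(R2 + R3‖R_L) = 15.72 × 24.78/57.78 = 6.74 V.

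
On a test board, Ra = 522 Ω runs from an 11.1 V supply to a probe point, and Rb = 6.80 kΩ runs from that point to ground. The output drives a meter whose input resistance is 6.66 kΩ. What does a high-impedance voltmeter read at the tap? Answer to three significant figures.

V_out ≈ 9.61 V

The load sits in parallel with Rb: Rb‖R_L = (6800 × 6660) / (6800 + 6660) = 3365 Ω.
V_out = 11.1 × 3365 / (522 + 3365) = 11.1 × 3365/3887 = 9.61 V.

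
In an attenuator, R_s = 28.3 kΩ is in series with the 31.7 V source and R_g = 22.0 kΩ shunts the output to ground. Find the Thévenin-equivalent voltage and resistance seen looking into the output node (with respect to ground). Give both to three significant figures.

V_th = 13.9 V, R_th = 12.4 kΩ

V_th is the open-circuit tap voltage: 31.7 × 22.0/(28.3 + 22.0) = 13.9 V.
With the supply zeroed, R_s and R_g appear in parallel from the tap: R_th = R_s‖R_g = (28.3 × 22.0)/50.30 = 12.4 kΩ.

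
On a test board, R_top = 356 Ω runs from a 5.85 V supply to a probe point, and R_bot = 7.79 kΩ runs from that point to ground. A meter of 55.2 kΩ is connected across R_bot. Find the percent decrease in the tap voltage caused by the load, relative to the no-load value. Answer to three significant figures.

0.613 %

The divider's output (Thévenin) resistance is R_top‖R_bot = 340.4 Ω.
Fractional drop under load = R_th/(R_th + R_L) = 340.4 / (340.4 + 55200) = 0.006130.
So the output falls by 0.613 %.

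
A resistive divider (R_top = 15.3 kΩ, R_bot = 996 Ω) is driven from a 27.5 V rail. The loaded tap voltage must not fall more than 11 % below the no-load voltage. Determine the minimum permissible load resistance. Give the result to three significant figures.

Output resistance R_th = R_top‖R_bot = (15300 × 996)/16300 = 935.1 Ω.
The fractional drop is R_th/(R_th + R_L); requiring this ≤ 0.110 gives R_L ≥ R_th(1/0.110 − 1) = 935.1 × 8.091 = 7.57 kΩ.

R_L(min) ≈ 7.57 kΩ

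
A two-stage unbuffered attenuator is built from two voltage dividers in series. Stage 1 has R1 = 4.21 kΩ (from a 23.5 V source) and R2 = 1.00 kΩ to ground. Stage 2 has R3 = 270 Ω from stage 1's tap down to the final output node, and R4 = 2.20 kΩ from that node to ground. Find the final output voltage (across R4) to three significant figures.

V_out ≈ 3.03 V

Stage 2 presents R3+R4 = 2470 Ω as a load on stage 1's tap.
Stage 1's lower leg becomes R2‖(R3+R4) = 711.8 Ω, so V_mid = 23.5 × 711.8/4922 = 3.399 V.
Stage 2 is itself unloaded: V_out = V_mid × R4/(R3+R4) = 3.399 × 2200/2470 = 3.03 V.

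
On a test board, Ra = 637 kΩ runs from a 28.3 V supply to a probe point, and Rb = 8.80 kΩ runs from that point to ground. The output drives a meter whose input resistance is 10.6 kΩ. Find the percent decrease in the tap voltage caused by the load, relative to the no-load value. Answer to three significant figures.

45.0 %

The divider's output (Thévenin) resistance is Ra‖Rb = 8.680 kΩ.
Fractional drop under load = R_th/(R_th + R_L) = 8.680 / (8.680 + 10.6) = 0.4502.
So the output falls by 45.0 %.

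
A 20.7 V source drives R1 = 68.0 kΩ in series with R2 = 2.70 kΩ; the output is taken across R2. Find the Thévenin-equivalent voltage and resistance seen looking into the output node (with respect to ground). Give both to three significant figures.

V_th is the open-circuit tap voltage: 20.7 × 2.70/(68.0 + 2.70) = 0.791 V.
With the supply zeroed, R1 and R2 appear in parallel from the tap: R_th = R1‖R2 = (68.0 × 2.70)/70.70 = 2.60 kΩ.

V_th = 0.791 V, R_th = 2.60 kΩ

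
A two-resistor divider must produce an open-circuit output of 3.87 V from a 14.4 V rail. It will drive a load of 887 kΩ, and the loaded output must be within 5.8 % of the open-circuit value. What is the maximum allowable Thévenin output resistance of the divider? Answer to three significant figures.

R_th ≤ 54.6 kΩ

Loading drop = R_th/(R_th + R_L) ≤ 0.0580, so R_th ≤ R_L · ε/(1−ε) = 887 kΩ × 0.0580/0.9420 = 54.6 kΩ.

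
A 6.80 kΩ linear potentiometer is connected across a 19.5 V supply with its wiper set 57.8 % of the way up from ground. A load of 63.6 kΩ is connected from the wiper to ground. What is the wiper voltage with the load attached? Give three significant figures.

V ≈ 11.0 V

The wiper splits the pot into (1−α)R = 2.870 kΩ above and αR = 3.930 kΩ below.
Lower section ‖ load = 3.702 kΩ.
V_wiper = 19.5 × 3.702/(2.870 + 3.702) = 11.0 V.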